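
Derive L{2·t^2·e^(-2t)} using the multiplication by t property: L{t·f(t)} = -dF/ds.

Using L{t^n·e^(at)} = n!/(s-a)^(n+1), L{t^2·e^(-2t)} = 2/(s+2)^3, so L{2·t^2·e^(-2t)} = 2·2/(s+2)^3 = 4/(s+2)^3

Final answer: 4/(s+2)^3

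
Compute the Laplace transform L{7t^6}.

L{7t^6} = 7 · L{t^6} = 7 · 720/s^7 = 5040/s^7

Final answer: 5040/s^7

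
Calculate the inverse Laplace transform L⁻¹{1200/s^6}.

L⁻¹{n!/s^(n+1)} = t^n with n=5. So L⁻¹{120/s^6} = t^5, and L⁻¹{1200/s^6} = (1200/120)·t^5 = 10·t^5

Final answer: 10·t^5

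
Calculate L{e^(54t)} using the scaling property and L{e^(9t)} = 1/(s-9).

Using L{f(at)} = (1/a)F(s/a) with a=6 and f(t) = e^(9t): L{e^(54t)} = (1/6) · 1/((s/6)-9) = (1/6) · 6/(s-54) = 1/(s-54)

Final answer: 1/(s-54)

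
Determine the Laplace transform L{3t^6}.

L{3t^6} = 3 · L{t^6} = 3 · 720/s^7 = 2160/s^7

Final answer: 2160/s^7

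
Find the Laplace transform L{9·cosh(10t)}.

L{cosh(ωt)} = s/(s² - ω²), so L{cosh(10t)} = s/(s² - 100). Then L{9·cosh(10t)} = 9·s/(s² - 100) = 9s/(s² - 100)

Final answer: 9s/(s² - 100)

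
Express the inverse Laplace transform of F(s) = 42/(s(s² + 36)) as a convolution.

42/(s(s² + 36)) = (1/s)·(42/(s² + 36)) = L{1}·L{7·sin(6t)}. So f(t) = 1*(7·sin(6t)) = ∫₀ᵗ 7·sin(6τ) dτ

Final answer: ∫₀ᵗ 7·sin(6τ) dτ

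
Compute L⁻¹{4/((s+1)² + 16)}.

Form: b/((s-a)² + b²) → e^(at)sin(bt). With a=-1, b=4

Final answer: e^(-t)·sin(4t)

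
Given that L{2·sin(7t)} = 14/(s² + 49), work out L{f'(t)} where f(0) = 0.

L{f'(t)} = s·F(s) - f(0) = s·14/(s² + 49) - 0 = 14s/(s² + 49)

Final answer: 14s/(s² + 49)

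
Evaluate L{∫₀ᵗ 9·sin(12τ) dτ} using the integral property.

L{∫₀ᵗ f(τ)dτ} = F(s)/s with F(s) = 108/(s² + 144), so the result is (108/(s² + 144))/s = 108/(s(s² + 144))

Final answer: 108/(s(s² + 144))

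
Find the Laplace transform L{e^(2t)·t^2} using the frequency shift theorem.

L{e^(at)·t^n} = n!/(s-a)^(n+1), so L{e^(2t)·t^2} = 2/(s-2)^3

Final answer: 2/(s-2)^3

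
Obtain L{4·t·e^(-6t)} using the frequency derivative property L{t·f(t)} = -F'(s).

L{e^(-6t)} = 1/(s+6). By frequency derivative: L{t·e^(-6t)} = -d/ds[1/(s+6)] = -(-1)/(s+6)² = 1/(s+6)². Then L{4·t·e^(-6t)} = 4·1/(s+6)² = 4/(s+6)²

Final answer: 4/(s+6)²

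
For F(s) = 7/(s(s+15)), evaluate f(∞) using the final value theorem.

f(∞) = lim_{s→0} s·7/(s(s+15)) = lim_{s→0} 7/(s+15) = 7/15 = 7/15

Final answer: 7/15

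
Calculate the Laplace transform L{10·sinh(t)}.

L{sinh(ωt)} = ω/(s² - ω²), so L{sinh(t)} = 1/(s² - 1). Then L{10·sinh(t)} = 10·1/(s² - 1) = 10/(s² - 1)

Final answer: 10/(s² - 1)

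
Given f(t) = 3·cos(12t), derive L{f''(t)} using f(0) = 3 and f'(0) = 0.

F(s) = 3s/(s² + 144). L{f''(t)} = s²F(s) - sf(0) - f'(0) = 3s³/(s² + 144) - 3s = (3s³ - 3s(s² + 144))/(s² + 144) = -432s/(s² + 144)

Final answer: -432s/(s² + 144)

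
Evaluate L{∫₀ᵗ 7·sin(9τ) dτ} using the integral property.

L{∫₀ᵗ f(τ)dτ} = F(s)/s with F(s) = 63/(s² + 81), so the result is (63/(s² + 81))/s = 63/(s(s² + 81))

Final answer: 63/(s(s² + 81))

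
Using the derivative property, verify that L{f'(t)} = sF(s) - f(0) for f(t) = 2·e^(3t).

f'(t) = 6e^(3t). Direct: L{f'(t)} = 6/(s-3). Property: s·2/(s-3) - 2 = (2s - 2(s-3))/(s-3) = 6/(s-3). ✓

Final answer: 6/(s-3)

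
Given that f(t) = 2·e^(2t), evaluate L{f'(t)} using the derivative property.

f(0) = 2, F(s) = 2/(s-2). L{f'(t)} = s·F(s) - f(0) = 2s/(s-2) - 2 = (2s - 2(s-2))/(s-2) = 4/(s-2)

Final answer: 4/(s-2)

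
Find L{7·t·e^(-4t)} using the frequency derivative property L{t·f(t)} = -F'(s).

L{e^(-4t)} = 1/(s+4). By frequency derivative: L{t·e^(-4t)} = -d/ds[1/(s+4)] = -(-1)/(s+4)² = 1/(s+4)². Then L{7·t·e^(-4t)} = 7·1/(s+4)² = 7/(s+4)²

Final answer: 7/(s+4)²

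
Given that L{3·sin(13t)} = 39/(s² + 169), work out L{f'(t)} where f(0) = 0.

L{f'(t)} = s·F(s) - f(0) = s·39/(s² + 169) - 0 = 39s/(s² + 169)

Final answer: 39s/(s² + 169)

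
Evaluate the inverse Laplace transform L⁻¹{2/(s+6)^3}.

L⁻¹{n!/(s-a)^(n+1)} = t^n·e^(at), so L⁻¹{2/(s+6)^3} = t^2·e^(-6t)

Final answer: t^2·e^(-6t)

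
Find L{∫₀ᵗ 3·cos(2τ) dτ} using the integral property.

L{∫₀ᵗ f(τ)dτ} = F(s)/s with F(s) = 3s/(s² + 4), so the result is (3s/(s² + 4))/s = 3/(s² + 4)

Final answer: 3/(s² + 4)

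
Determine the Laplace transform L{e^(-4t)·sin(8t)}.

L{e^(at)·sin(ωt)} = ω/((s-a)² + ω²), so L{e^(-4t)·sin(8t)} = 8/((s+4)² + 64)

Final answer: 8/((s+4)² + 64)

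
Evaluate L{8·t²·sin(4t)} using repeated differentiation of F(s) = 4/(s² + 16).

F(s) = 4/(s² + 16). F'(s) = -8s/(s² + 16)². F''(s) = -8(16 - 3s²)/(s² + 16)³ = (24s² - 128)/(s² + 16)³. So L{t²·sin(4t)} = (-1)² F''(s) = (24s² - 128)/(s² + 16)³. Then L{8·t²·sin(4t)} = 8·(24s² - 128)/(s² + 16)³ = (192s² - 1024)/(s² + 16)³

Final answer: (192s² - 1024)/(s² + 16)³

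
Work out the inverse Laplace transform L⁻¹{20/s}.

L⁻¹{c/s} = c, so L⁻¹{20/s} = 20

Final answer: 20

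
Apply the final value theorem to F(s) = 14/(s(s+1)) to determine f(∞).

f(∞) = lim_{s→0} s·14/(s(s+1)) = lim_{s→0} 14/(s+1) = 14/1 = 14

Final answer: 14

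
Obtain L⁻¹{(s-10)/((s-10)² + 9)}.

Using frequency shift: L⁻¹{(s-a)/((s-a)² + b²)} = e^(at)cos(bt). Here a=10, b=3

Final answer: e^(10t)·cos(3t)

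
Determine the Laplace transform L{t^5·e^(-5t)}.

L{t^n·e^(at)} = n!/(s-a)^(n+1), so L{t^5·e^(-5t)} = 120/(s+5)^6

Final answer: 120/(s+5)^6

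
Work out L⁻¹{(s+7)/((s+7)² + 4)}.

Using frequency shift: L⁻¹{(s-a)/((s-a)² + b²)} = e^(at)cos(bt). Here a=-7, b=2

Final answer: e^(-7t)·cos(2t)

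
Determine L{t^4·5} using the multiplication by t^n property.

L{5} = 5/s. d^1/ds^1[1/s] = -1/s². d^2/ds^2[1/s] = 2/s^3. d^3/ds^3[1/s] = -6/s^4. d^4/ds^4[1/s] = 24/s^5. So L{t^4} = (-1)^{4}·24/s^5 = 24/s^5. Then L{t^4·5} = 5·24/s^5 = 120/s^5

Final answer: 120/s^5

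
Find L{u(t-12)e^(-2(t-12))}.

u(t-a)f(t-a) with f(t)=e^(-2t). L{e^(-2t)} = 1/(s+2). By time shift: e^(-12s)/(s+2)

Final answer: e^(-12s)/(s+2)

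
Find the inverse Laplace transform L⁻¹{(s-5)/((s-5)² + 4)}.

Using frequency shift, L⁻¹{(s-5)/((s-5)² + 4)} = e^(5t)·cos(2t)

Final answer: e^(5t)·cos(2t)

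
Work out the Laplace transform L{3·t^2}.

L{t^n} = n!/s^(n+1), so L{t^2} = 2/s^3. Then L{3·t^2} = 3·2/s^3 = 6/s^3

Final answer: 6/s^3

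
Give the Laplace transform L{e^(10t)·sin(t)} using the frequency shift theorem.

Frequency shift: L{e^(at)f(t)} = F(s-a). L{e^(10t)·sin(t)} = 1/((s-10)² + 1)

Final answer: 1/((s-10)² + 1)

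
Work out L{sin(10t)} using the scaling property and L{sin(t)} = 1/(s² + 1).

Using L{f(at)} = (1/a)F(s/a) with a=10: L{sin(10t)} = (1/10) · 1/((s/10)² + 1) = (1/10) · 1·100/(s² + 100) = 10/(s² + 100)

Final answer: 10/(s² + 100)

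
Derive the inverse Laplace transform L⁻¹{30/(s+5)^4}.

L⁻¹{n!/(s-a)^(n+1)} = t^n·e^(at) with n=3, a=-5. So L⁻¹{6/(s+5)^4} = t^3·e^(-5t), and L⁻¹{30/(s+5)^4} = (30/6)·t^3·e^(-5t) = 5·t^3·e^(-5t)

Final answer: 5·t^3·e^(-5t)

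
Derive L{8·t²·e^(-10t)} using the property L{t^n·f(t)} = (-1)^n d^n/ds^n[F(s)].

L{e^(-10t)} = 1/(s+10). d/ds[1/(s+10)] = -1/(s+10)². d²/ds²[1/(s+10)] = 2/(s+10)³. So L{t²·e^(-10t)} = (-1)² · 2/(s+10)³ = 2/(s+10)³. Then L{8·t²·e^(-10t)} = 8·2/(s+10)³ = 16/(s+10)³

Final answer: 16/(s+10)³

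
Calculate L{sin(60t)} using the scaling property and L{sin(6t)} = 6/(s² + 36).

Using L{f(at)} = (1/a)F(s/a) with a=10: L{sin(60t)} = (1/10) · 6/((s/10)² + 36) = (1/10) · 6·100/(s² + 3600) = 60/(s² + 3600)

Final answer: 60/(s² + 3600)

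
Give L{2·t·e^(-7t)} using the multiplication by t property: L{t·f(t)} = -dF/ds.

Using L{t^n·e^(at)} = n!/(s-a)^(n+1), L{t·e^(-7t)} = 1/(s+7)^2, so L{2·t·e^(-7t)} = 2·1/(s+7)^2 = 2/(s+7)^2

Final answer: 2/(s+7)^2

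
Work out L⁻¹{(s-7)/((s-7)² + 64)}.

Using frequency shift: L⁻¹{(s-a)/((s-a)² + b²)} = e^(at)cos(bt). Here a=7, b=8

Final answer: e^(7t)·cos(8t)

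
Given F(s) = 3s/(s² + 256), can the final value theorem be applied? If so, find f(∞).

The final value theorem requires all poles of sF(s) in the left half-plane. sF(s) = 3s²/(s² + 256) has poles at s = ±16i (imaginary axis). Theorem does NOT apply (oscillatory system).

Final answer: Not applicable (oscillatory)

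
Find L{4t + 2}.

L{4t + 2} = 4·L{t} + 2·L{1} = 4/s² + 2/s

Final answer: 4/s² + 2/s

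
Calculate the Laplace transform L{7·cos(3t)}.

L{cos(ωt)} = s/(s² + ω²), so L{cos(3t)} = s/(s² + 9). Then L{7·cos(3t)} = 7·s/(s² + 9) = 7s/(s² + 9)

Final answer: 7s/(s² + 9)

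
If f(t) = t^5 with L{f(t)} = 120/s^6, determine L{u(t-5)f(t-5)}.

Time shift theorem: L{u(t-a)f(t-a)} = e^(-as)F(s). Here a=5, F(s) = 120/s^6, so L{u(t-5)f(t-5)} = e^(-5s)·120/s^6

Final answer: e^(-5s)·120/s^6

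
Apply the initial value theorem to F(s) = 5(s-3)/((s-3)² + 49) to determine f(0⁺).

f(0⁺) = lim_{s→∞} sF(s) = lim_{s→∞} 5s(s-3)/((s-3)² + 49) = 5

Final answer: 5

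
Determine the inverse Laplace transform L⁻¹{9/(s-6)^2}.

L⁻¹{n!/(s-a)^(n+1)} = t^n·e^(at) with n=1, a=6. So L⁻¹{1/(s-6)^2} = t·e^(6t), and L⁻¹{9/(s-6)^2} = (9/1)·t·e^(6t) = 9·t·e^(6t)

Final answer: 9·t·e^(6t)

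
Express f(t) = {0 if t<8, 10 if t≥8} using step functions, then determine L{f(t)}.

f(t) = 10·u(t-8). L{u(t-8)} = e^(-8s)/s, so L{f(t)} = 10·e^(-8s)/s

Final answer: 10·e^(-8s)/s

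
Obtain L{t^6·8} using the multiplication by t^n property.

L{8} = 8/s. d^1/ds^1[1/s] = -1/s². d^2/ds^2[1/s] = 2/s^3. d^3/ds^3[1/s] = -6/s^4. d^4/ds^4[1/s] = 24/s^5. d^5/ds^5[1/s] = -120/s^6. d^6/ds^6[1/s] = 720/s^7. So L{t^6} = (-1)^{6}·720/s^7 = 720/s^7. Then L{t^6·8} = 8·720/s^7 = 5760/s^7

Final answer: 5760/s^7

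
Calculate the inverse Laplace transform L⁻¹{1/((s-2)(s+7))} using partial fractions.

Decompose: A/(s-2) + B/(s+7). A = 1/9, B = -1/9. f(t) = (e^(2t) - e^(-7t))/9

Final answer: (e^(2t) - e^(-7t))/9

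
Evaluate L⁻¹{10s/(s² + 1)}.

This is the form c·s/(s² + a²) with a = 1, c = 10. L⁻¹ = 10·cos(t)

Final answer: 10·cos(t)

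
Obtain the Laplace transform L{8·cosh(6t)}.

L{cosh(ωt)} = s/(s² - ω²), so L{cosh(6t)} = s/(s² - 36). Then L{8·cosh(6t)} = 8·s/(s² - 36) = 8s/(s² - 36)

Final answer: 8s/(s² - 36)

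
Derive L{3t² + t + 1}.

L{3t² + t + 1} = 3·2/s³ + 1/s² + 1/s = 6/s³ + 1/s² + 1/s

Final answer: 6/s³ + 1/s² + 1/s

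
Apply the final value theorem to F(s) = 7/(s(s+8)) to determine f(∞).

f(∞) = lim_{s→0} s·7/(s(s+8)) = lim_{s→0} 7/(s+8) = 7/8 = 7/8

Final answer: 7/8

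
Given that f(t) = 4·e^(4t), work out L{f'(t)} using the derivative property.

f(0) = 4, F(s) = 4/(s-4). L{f'(t)} = s·F(s) - f(0) = 4s/(s-4) - 4 = (4s - 4(s-4))/(s-4) = 16/(s-4)

Final answer: 16/(s-4)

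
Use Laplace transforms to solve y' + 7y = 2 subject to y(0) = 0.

sY + 7Y = 2/s. Y = 2/(s(s+7)). Partial fractions: Y = 2/7/s - 2/7/(s+7)

Final answer: y(t) = 2/7(1 - e^(-7t))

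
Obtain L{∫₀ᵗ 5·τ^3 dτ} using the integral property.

L{∫₀ᵗ f(τ)dτ} = F(s)/s with f(t) = 5t^3. F(s) = 30/s^4, so L{∫₀ᵗ 5·τ^3 dτ} = (30/s^4)/s = 30/s^5. (Check: ∫₀ᵗ 5·τ^3 dτ = 5t^4/4.)

Final answer: 30/s^5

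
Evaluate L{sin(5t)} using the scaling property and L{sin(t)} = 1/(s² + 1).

Using L{f(at)} = (1/a)F(s/a) with a=5: L{sin(5t)} = (1/5) · 1/((s/5)² + 1) = (1/5) · 1·25/(s² + 25) = 5/(s² + 25)

Final answer: 5/(s² + 25)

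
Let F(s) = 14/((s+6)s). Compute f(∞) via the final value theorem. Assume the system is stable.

f(∞) = lim_{s→0} sF(s) = lim_{s→0} 14/(s+6) = 7/3

Final answer: 7/3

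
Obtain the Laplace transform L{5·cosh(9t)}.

L{cosh(ωt)} = s/(s² - ω²), so L{cosh(9t)} = s/(s² - 81). Then L{5·cosh(9t)} = 5·s/(s² - 81) = 5s/(s² - 81)

Final answer: 5s/(s² - 81)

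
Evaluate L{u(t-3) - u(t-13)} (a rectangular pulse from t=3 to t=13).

L{u(t-a)} = e^(-as)/s. L{u(t-3) - u(t-13)} = (e^(-3s) - e^(-13s))/s

Final answer: (e^(-3s) - e^(-13s))/s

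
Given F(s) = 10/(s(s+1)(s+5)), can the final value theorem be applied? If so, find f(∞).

Poles of sF(s) = 10/((s+1)(s+5)) are at s = -1 and s = -5, both in the left half-plane. Theorem applies. f(∞) = lim_{s→0} sF(s) = 10/(1·5) = 2

Final answer: 2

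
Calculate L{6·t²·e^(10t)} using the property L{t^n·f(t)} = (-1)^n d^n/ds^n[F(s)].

L{e^(10t)} = 1/(s-10). d/ds[1/(s-10)] = -1/(s-10)². d²/ds²[1/(s-10)] = 2/(s-10)³. So L{t²·e^(10t)} = (-1)² · 2/(s-10)³ = 2/(s-10)³. Then L{6·t²·e^(10t)} = 6·2/(s-10)³ = 12/(s-10)³

Final answer: 12/(s-10)³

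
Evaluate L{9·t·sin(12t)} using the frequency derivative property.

L{sin(12t)} = 12/(s² + 144). By L{t·f(t)} = -F'(s): -d/ds[12/(s² + 144)] = -(12)·(-2s)/(s² + 144)² = 24s/(s² + 144)². Then L{9·t·sin(12t)} = 9·24s/(s² + 144)² = 216s/(s² + 144)²

Final answer: 216s/(s² + 144)²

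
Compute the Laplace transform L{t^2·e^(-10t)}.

L{t^n·e^(at)} = n!/(s-a)^(n+1), so L{t^2·e^(-10t)} = 2/(s+10)^3

Final answer: 2/(s+10)^3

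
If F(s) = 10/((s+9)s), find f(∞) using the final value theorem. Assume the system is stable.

f(∞) = lim_{s→0} sF(s) = lim_{s→0} 10/(s+9) = 10/9

Final answer: 10/9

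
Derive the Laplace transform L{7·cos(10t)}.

L{cos(ωt)} = s/(s² + ω²), so L{cos(10t)} = s/(s² + 100). Then L{7·cos(10t)} = 7·s/(s² + 100) = 7s/(s² + 100)

Final answer: 7s/(s² + 100)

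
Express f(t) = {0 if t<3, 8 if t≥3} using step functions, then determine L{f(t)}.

f(t) = 8·u(t-3). L{u(t-3)} = e^(-3s)/s, so L{f(t)} = 8·e^(-3s)/s

Final answer: 8·e^(-3s)/s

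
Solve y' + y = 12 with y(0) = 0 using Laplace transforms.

sY + Y = 12/s. Y = 12/(s(s+1)). Partial fractions: Y = 12/s - 12/(s+1)

Final answer: y(t) = 12(1 - e^(-t))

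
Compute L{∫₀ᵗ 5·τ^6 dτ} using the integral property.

L{∫₀ᵗ f(τ)dτ} = F(s)/s with f(t) = 5t^6. F(s) = 3600/s^7, so L{∫₀ᵗ 5·τ^6 dτ} = (3600/s^7)/s = 3600/s^8. (Check: ∫₀ᵗ 5·τ^6 dτ = 5t^7/7.)

Final answer: 3600/s^8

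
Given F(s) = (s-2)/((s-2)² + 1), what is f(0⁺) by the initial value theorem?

f(0⁺) = lim_{s→∞} sF(s) = lim_{s→∞} s(s-2)/((s-2)² + 1) = 1

Final answer: 1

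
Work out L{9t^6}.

L{t^n} = n!/s^(n+1). So L{9t^6} = 9·6!/s^7 = 6480/s^7

Final answer: 6480/s^7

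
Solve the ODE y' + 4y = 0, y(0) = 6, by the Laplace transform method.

L{y'} + 4L{y} = 0. sY - 6 + 4Y = 0. Y(s+4) = 6. Y = 6/(s+4)

Final answer: y(t) = 6e^(-4t)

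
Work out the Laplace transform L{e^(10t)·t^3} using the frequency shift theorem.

L{e^(at)·t^n} = n!/(s-a)^(n+1), so L{e^(10t)·t^3} = 6/(s-10)^4

Final answer: 6/(s-10)^4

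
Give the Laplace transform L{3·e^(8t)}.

L{e^(at)} = 1/(s-a), so L{e^(8t)} = 1/(s-8). Then L{3·e^(8t)} = 3/(s-8)

Final answer: 3/(s-8)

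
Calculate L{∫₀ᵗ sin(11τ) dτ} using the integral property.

L{∫₀ᵗ f(τ)dτ} = F(s)/s with F(s) = 11/(s² + 121), so the result is (11/(s² + 121))/s = 11/(s(s² + 121))

Final answer: 11/(s(s² + 121))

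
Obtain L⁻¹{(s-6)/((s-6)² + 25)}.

Using frequency shift: L⁻¹{(s-a)/((s-a)² + b²)} = e^(at)cos(bt). Here a=6, b=5

Final answer: e^(6t)·cos(5t)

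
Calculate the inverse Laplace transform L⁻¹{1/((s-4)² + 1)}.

Using frequency shift, L⁻¹{1/((s-4)² + 1)} = e^(4t)·sin(t)

Final answer: e^(4t)·sin(t)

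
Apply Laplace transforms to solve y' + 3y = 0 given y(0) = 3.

L{y'} + 3L{y} = 0. sY - 3 + 3Y = 0. Y(s+3) = 3. Y = 3/(s+3)

Final answer: y(t) = 3e^(-3t)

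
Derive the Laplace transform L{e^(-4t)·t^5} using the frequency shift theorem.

L{e^(at)·t^n} = n!/(s-a)^(n+1), so L{e^(-4t)·t^5} = 120/(s+4)^6

Final answer: 120/(s+4)^6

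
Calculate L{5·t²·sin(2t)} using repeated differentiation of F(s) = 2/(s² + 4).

F(s) = 2/(s² + 4). F'(s) = -4s/(s² + 4)². F''(s) = -4(4 - 3s²)/(s² + 4)³ = (12s² - 16)/(s² + 4)³. So L{t²·sin(2t)} = (-1)² F''(s) = (12s² - 16)/(s² + 4)³. Then L{5·t²·sin(2t)} = 5·(12s² - 16)/(s² + 4)³ = (60s² - 80)/(s² + 4)³

Final answer: (60s² - 80)/(s² + 4)³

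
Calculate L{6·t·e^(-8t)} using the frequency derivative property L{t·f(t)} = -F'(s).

L{e^(-8t)} = 1/(s+8). By frequency derivative: L{t·e^(-8t)} = -d/ds[1/(s+8)] = -(-1)/(s+8)² = 1/(s+8)². Then L{6·t·e^(-8t)} = 6·1/(s+8)² = 6/(s+8)²

Final answer: 6/(s+8)²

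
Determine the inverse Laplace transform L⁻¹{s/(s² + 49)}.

L⁻¹{s/(s² + 49)} = cos(7t)

Final answer: cos(7t)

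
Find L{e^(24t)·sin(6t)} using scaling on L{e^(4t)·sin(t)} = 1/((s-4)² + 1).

Scaling with a=6: L{e^(24t)·sin(6t)} = (1/6) · 1/((s/6-4)² + 1). Simplifying: 6/((s-24)² + 36)

Final answer: 6/((s-24)² + 36)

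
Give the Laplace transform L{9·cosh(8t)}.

L{cosh(ωt)} = s/(s² - ω²), so L{cosh(8t)} = s/(s² - 64). Then L{9·cosh(8t)} = 9·s/(s² - 64) = 9s/(s² - 64)

Final answer: 9s/(s² - 64)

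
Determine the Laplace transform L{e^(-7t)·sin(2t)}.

L{e^(at)·sin(ωt)} = ω/((s-a)² + ω²), so L{e^(-7t)·sin(2t)} = 2/((s+7)² + 4)

Final answer: 2/((s+7)² + 4)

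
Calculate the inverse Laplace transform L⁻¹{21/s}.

L⁻¹{c/s} = c, so L⁻¹{21/s} = 21

Final answer: 21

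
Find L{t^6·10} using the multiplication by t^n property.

L{10} = 10/s. d^1/ds^1[1/s] = -1/s². d^2/ds^2[1/s] = 2/s^3. d^3/ds^3[1/s] = -6/s^4. d^4/ds^4[1/s] = 24/s^5. d^5/ds^5[1/s] = -120/s^6. d^6/ds^6[1/s] = 720/s^7. So L{t^6} = (-1)^{6}·720/s^7 = 720/s^7. Then L{t^6·10} = 10·720/s^7 = 7200/s^7

Final answer: 7200/s^7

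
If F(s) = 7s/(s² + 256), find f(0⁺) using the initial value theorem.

f(0⁺) = lim_{s→∞} s·7s/(s² + 256) = lim_{s→∞} 7s²/(s² + 256) = 7

Final answer: 7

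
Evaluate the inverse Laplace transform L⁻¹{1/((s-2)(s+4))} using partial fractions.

Decompose: A/(s-2) + B/(s+4). A = 1/6, B = -1/6. f(t) = (e^(2t) - e^(-4t))/6

Final answer: (e^(2t) - e^(-4t))/6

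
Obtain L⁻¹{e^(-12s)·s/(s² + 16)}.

L⁻¹{s/(s² + 16)} = cos(4t). By the time shift theorem, L⁻¹{e^(-as)F(s)} = u(t-a)f(t-a) with a=12, so L⁻¹{e^(-12s)·s/(s² + 16)} = u(t-12)·cos(4(t-12))

Final answer: u(t-12)·cos(4(t-12))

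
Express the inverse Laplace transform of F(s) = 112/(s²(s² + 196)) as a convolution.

112/(s²(s² + 196)) = (1/s²)·(112/(s² + 196)) = L{t}·L{8·sin(14t)}. So f(t) = t*(8·sin(14t)) = ∫₀ᵗ 8τ·sin(14(t-τ)) dτ

Final answer: ∫₀ᵗ 8τ·sin(14(t-τ)) dτ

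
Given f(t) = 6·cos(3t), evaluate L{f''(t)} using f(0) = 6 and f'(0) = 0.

F(s) = 6s/(s² + 9). L{f''(t)} = s²F(s) - sf(0) - f'(0) = 6s³/(s² + 9) - 6s = (6s³ - 6s(s² + 9))/(s² + 9) = -54s/(s² + 9)

Final answer: -54s/(s² + 9)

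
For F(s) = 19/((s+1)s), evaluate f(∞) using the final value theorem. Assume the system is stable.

f(∞) = lim_{s→0} sF(s) = lim_{s→0} 19/(s+1) = 19

Final answer: 19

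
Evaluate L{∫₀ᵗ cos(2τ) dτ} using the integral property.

L{∫₀ᵗ f(τ)dτ} = F(s)/s with F(s) = s/(s² + 4), so the result is (s/(s² + 4))/s = 1/(s² + 4)

Final answer: 1/(s² + 4)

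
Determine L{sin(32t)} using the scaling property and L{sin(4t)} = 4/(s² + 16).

Using L{f(at)} = (1/a)F(s/a) with a=8: L{sin(32t)} = (1/8) · 4/((s/8)² + 16) = (1/8) · 4·64/(s² + 1024) = 32/(s² + 1024)

Final answer: 32/(s² + 1024)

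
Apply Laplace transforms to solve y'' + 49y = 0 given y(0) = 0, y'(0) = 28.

L{y''} + 49L{y} = 0. s²Y - 0 - 28 + 49Y = 0. Y(s² + 49) = 28. Y = (28)/(s² + 49). Inverting: y(t) = 4sin(7t)

Final answer: y(t) = 4sin(7t)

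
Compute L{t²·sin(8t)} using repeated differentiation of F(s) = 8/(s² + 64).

F(s) = 8/(s² + 64). F'(s) = -16s/(s² + 64)². F''(s) = -16(64 - 3s²)/(s² + 64)³ = (48s² - 1024)/(s² + 64)³. So L{t²·sin(8t)} = (-1)² F''(s) = (48s² - 1024)/(s² + 64)³

Final answer: (48s² - 1024)/(s² + 64)³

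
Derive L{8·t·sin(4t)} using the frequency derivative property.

L{sin(4t)} = 4/(s² + 16). By L{t·f(t)} = -F'(s): -d/ds[4/(s² + 16)] = -(4)·(-2s)/(s² + 16)² = 8s/(s² + 16)². Then L{8·t·sin(4t)} = 8·8s/(s² + 16)² = 64s/(s² + 16)²

Final answer: 64s/(s² + 16)²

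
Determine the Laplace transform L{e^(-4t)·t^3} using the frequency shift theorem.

L{e^(at)·t^n} = n!/(s-a)^(n+1), so L{e^(-4t)·t^3} = 6/(s+4)^4

Final answer: 6/(s+4)^4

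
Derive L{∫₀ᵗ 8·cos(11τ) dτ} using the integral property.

L{∫₀ᵗ f(τ)dτ} = F(s)/s with F(s) = 8s/(s² + 121), so the result is (8s/(s² + 121))/s = 8/(s² + 121)

Final answer: 8/(s² + 121)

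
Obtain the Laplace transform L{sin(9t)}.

L{sin(ωt)} = ω/(s² + ω²), so L{sin(9t)} = 9/(s² + 81)

Final answer: 9/(s² + 81)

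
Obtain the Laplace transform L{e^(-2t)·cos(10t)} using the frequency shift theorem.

Frequency shift: L{e^(at)f(t)} = F(s-a). L{e^(-2t)·cos(10t)} = (s+2)/((s+2)² + 100)

Final answer: (s+2)/((s+2)² + 100)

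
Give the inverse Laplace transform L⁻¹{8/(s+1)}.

L⁻¹{1/(s-a)} = e^(at), so L⁻¹{1/(s+1)} = e^(-t), and L⁻¹{8/(s+1)} = 8·e^(-t)

Final answer: 8·e^(-t)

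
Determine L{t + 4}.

L{t + 4} = L{t} + 4·L{1} = 1/s² + 4/s

Final answer: 1/s² + 4/s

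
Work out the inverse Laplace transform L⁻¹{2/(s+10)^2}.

L⁻¹{n!/(s-a)^(n+1)} = t^n·e^(at) with n=1, a=-10. So L⁻¹{1/(s+10)^2} = t·e^(-10t), and L⁻¹{2/(s+10)^2} = (2/1)·t·e^(-10t) = 2·t·e^(-10t)

Final answer: 2·t·e^(-10t)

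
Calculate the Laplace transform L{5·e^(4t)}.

L{e^(at)} = 1/(s-a), so L{e^(4t)} = 1/(s-4). Then L{5·e^(4t)} = 5/(s-4)

Final answer: 5/(s-4)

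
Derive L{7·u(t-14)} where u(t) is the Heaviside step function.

L{u(t-a)} = e^(-as)/s. Here a=14, so L{u(t-14)} = e^(-14s)/s, and L{7·u(t-14)} = 7·e^(-14s)/s

Final answer: 7·e^(-14s)/s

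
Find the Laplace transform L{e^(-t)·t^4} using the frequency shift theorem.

L{e^(at)·t^n} = n!/(s-a)^(n+1), so L{e^(-t)·t^4} = 24/(s+1)^5

Final answer: 24/(s+1)^5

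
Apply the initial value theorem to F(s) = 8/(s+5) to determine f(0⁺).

f(0⁺) = lim_{s→∞} s·8/(s+5) = lim_{s→∞} 8s/(s+5) = 8

Final answer: 8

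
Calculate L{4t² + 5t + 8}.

L{4t² + 5t + 8} = 4·2/s³ + 5/s² + 8/s = 8/s³ + 5/s² + 8/s

Final answer: 8/s³ + 5/s² + 8/s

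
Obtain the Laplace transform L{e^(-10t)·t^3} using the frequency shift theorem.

L{e^(at)·t^n} = n!/(s-a)^(n+1), so L{e^(-10t)·t^3} = 6/(s+10)^4

Final answer: 6/(s+10)^4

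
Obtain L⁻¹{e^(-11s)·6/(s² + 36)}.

L⁻¹{6/(s² + 36)} = sin(6t). By the time shift theorem, L⁻¹{e^(-as)F(s)} = u(t-a)f(t-a) with a=11, so L⁻¹{e^(-11s)·6/(s² + 36)} = u(t-11)·sin(6(t-11))

Final answer: u(t-11)·sin(6(t-11))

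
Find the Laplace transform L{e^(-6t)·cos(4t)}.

L{e^(at)·cos(ωt)} = (s-a)/((s-a)² + ω²), so L{e^(-6t)·cos(4t)} = (s+6)/((s+6)² + 16)

Final answer: (s+6)/((s+6)² + 16)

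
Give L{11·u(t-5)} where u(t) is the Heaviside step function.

L{u(t-a)} = e^(-as)/s. Here a=5, so L{u(t-5)} = e^(-5s)/s, and L{11·u(t-5)} = 11·e^(-5s)/s

Final answer: 11·e^(-5s)/s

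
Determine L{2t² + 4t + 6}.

L{2t² + 4t + 6} = 2·2/s³ + 4/s² + 6/s = 4/s³ + 4/s² + 6/s

Final answer: 4/s³ + 4/s² + 6/s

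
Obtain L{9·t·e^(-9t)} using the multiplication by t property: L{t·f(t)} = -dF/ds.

Using L{t^n·e^(at)} = n!/(s-a)^(n+1), L{t·e^(-9t)} = 1/(s+9)^2, so L{9·t·e^(-9t)} = 9·1/(s+9)^2 = 9/(s+9)^2

Final answer: 9/(s+9)^2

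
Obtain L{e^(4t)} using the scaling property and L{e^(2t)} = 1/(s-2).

Using L{f(at)} = (1/a)F(s/a) with a=2 and f(t) = e^(2t): L{e^(4t)} = (1/2) · 1/((s/2)-2) = (1/2) · 2/(s-4) = 1/(s-4)

Final answer: 1/(s-4)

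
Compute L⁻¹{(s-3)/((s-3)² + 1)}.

Using frequency shift: L⁻¹{(s-a)/((s-a)² + b²)} = e^(at)cos(bt). Here a=3, b=1

Final answer: e^(3t)·cos(t)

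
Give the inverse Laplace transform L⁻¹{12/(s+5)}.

L⁻¹{1/(s-a)} = e^(at), so L⁻¹{1/(s+5)} = e^(-5t), and L⁻¹{12/(s+5)} = 12·e^(-5t)

Final answer: 12·e^(-5t)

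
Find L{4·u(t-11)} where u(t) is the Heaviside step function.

L{u(t-a)} = e^(-as)/s. Here a=11, so L{u(t-11)} = e^(-11s)/s, and L{4·u(t-11)} = 4·e^(-11s)/s

Final answer: 4·e^(-11s)/s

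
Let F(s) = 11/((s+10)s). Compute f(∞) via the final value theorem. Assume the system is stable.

f(∞) = lim_{s→0} sF(s) = lim_{s→0} 11/(s+10) = 11/10

Final answer: 11/10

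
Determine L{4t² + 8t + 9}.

L{4t² + 8t + 9} = 4·2/s³ + 8/s² + 9/s = 8/s³ + 8/s² + 9/s

Final answer: 8/s³ + 8/s² + 9/s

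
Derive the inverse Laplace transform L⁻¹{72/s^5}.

L⁻¹{n!/s^(n+1)} = t^n with n=4. So L⁻¹{24/s^5} = t^4, and L⁻¹{72/s^5} = (72/24)·t^4 = 3·t^4

Final answer: 3·t^4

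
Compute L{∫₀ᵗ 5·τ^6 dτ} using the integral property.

L{∫₀ᵗ f(τ)dτ} = F(s)/s with f(t) = 5t^6. F(s) = 3600/s^7, so L{∫₀ᵗ 5·τ^6 dτ} = (3600/s^7)/s = 3600/s^8. (Check: ∫₀ᵗ 5·τ^6 dτ = 5t^7/7.)

Final answer: 3600/s^8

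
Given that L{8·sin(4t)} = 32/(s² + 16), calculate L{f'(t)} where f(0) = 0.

L{f'(t)} = s·F(s) - f(0) = s·32/(s² + 16) - 0 = 32s/(s² + 16)

Final answer: 32s/(s² + 16)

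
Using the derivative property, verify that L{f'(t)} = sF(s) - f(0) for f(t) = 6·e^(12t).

f'(t) = 72e^(12t). Direct: L{f'(t)} = 72/(s-12). Property: s·6/(s-12) - 6 = (6s - 6(s-12))/(s-12) = 72/(s-12). ✓

Final answer: 72/(s-12)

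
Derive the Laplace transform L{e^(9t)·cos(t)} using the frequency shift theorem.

Frequency shift: L{e^(at)f(t)} = F(s-a). L{e^(9t)·cos(t)} = (s-9)/((s-9)² + 1)

Final answer: (s-9)/((s-9)² + 1)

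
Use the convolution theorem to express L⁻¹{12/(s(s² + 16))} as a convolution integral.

12/(s(s² + 16)) = (1/s)·(12/(s² + 16)) = L{1}·L{3·sin(4t)}. So f(t) = 1*(3·sin(4t)) = ∫₀ᵗ 3·sin(4τ) dτ

Final answer: ∫₀ᵗ 3·sin(4τ) dτ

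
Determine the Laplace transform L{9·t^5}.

L{t^n} = n!/s^(n+1), so L{t^5} = 120/s^6. Then L{9·t^5} = 9·120/s^6 = 1080/s^6

Final answer: 1080/s^6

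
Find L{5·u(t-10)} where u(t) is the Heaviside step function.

L{u(t-a)} = e^(-as)/s. Here a=10, so L{u(t-10)} = e^(-10s)/s, and L{5·u(t-10)} = 5·e^(-10s)/s

Final answer: 5·e^(-10s)/s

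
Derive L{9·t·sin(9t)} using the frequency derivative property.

L{sin(9t)} = 9/(s² + 81). By L{t·f(t)} = -F'(s): -d/ds[9/(s² + 81)] = -(9)·(-2s)/(s² + 81)² = 18s/(s² + 81)². Then L{9·t·sin(9t)} = 9·18s/(s² + 81)² = 162s/(s² + 81)²

Final answer: 162s/(s² + 81)²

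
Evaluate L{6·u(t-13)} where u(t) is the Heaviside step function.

L{u(t-a)} = e^(-as)/s. Here a=13, so L{u(t-13)} = e^(-13s)/s, and L{6·u(t-13)} = 6·e^(-13s)/s

Final answer: 6·e^(-13s)/s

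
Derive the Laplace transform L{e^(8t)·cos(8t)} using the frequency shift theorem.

Frequency shift: L{e^(at)f(t)} = F(s-a). L{e^(8t)·cos(8t)} = (s-8)/((s-8)² + 64)

Final answer: (s-8)/((s-8)² + 64)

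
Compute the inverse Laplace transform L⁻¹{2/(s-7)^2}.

L⁻¹{n!/(s-a)^(n+1)} = t^n·e^(at) with n=1, a=7. So L⁻¹{1/(s-7)^2} = t·e^(7t), and L⁻¹{2/(s-7)^2} = (2/1)·t·e^(7t) = 2·t·e^(7t)

Final answer: 2·t·e^(7t)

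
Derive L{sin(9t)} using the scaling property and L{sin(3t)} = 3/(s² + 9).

Using L{f(at)} = (1/a)F(s/a) with a=3: L{sin(9t)} = (1/3) · 3/((s/3)² + 9) = (1/3) · 3·9/(s² + 81) = 9/(s² + 81)

Final answer: 9/(s² + 81)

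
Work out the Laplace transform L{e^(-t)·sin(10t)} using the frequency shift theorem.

Frequency shift: L{e^(at)f(t)} = F(s-a). L{e^(-t)·sin(10t)} = 10/((s+1)² + 100)

Final answer: 10/((s+1)² + 100)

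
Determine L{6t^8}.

L{t^n} = n!/s^(n+1). So L{6t^8} = 6·8!/s^9 = 241920/s^9

Final answer: 241920/s^9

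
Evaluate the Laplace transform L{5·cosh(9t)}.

L{cosh(ωt)} = s/(s² - ω²), so L{cosh(9t)} = s/(s² - 81). Then L{5·cosh(9t)} = 5·s/(s² - 81) = 5s/(s² - 81)

Final answer: 5s/(s² - 81)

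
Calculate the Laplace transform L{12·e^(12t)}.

L{e^(at)} = 1/(s-a), so L{e^(12t)} = 1/(s-12). Then L{12·e^(12t)} = 12/(s-12)

Final answer: 12/(s-12)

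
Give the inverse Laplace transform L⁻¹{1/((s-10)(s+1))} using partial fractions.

Decompose: A/(s-10) + B/(s+1). A = 1/11, B = -1/11. f(t) = (e^(10t) - e^(-t))/11

Final answer: (e^(10t) - e^(-t))/11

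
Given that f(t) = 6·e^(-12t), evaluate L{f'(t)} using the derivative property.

f(0) = 6, F(s) = 6/(s+12). L{f'(t)} = s·F(s) - f(0) = 6s/(s+12) - 6 = (6s - 6(s+12))/(s+12) = -72/(s+12)

Final answer: -72/(s+12)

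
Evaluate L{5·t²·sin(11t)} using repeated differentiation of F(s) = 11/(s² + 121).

F(s) = 11/(s² + 121). F'(s) = -22s/(s² + 121)². F''(s) = -22(121 - 3s²)/(s² + 121)³ = (66s² - 2662)/(s² + 121)³. So L{t²·sin(11t)} = (-1)² F''(s) = (66s² - 2662)/(s² + 121)³. Then L{5·t²·sin(11t)} = 5·(66s² - 2662)/(s² + 121)³ = (330s² - 13310)/(s² + 121)³

Final answer: (330s² - 13310)/(s² + 121)³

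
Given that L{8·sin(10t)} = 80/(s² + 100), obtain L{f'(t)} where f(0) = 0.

L{f'(t)} = s·F(s) - f(0) = s·80/(s² + 100) - 0 = 80s/(s² + 100)

Final answer: 80s/(s² + 100)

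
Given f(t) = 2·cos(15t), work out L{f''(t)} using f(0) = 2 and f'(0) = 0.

F(s) = 2s/(s² + 225). L{f''(t)} = s²F(s) - sf(0) - f'(0) = 2s³/(s² + 225) - 2s = (2s³ - 2s(s² + 225))/(s² + 225) = -450s/(s² + 225)

Final answer: -450s/(s² + 225)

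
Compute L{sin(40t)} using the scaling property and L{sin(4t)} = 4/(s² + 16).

Using L{f(at)} = (1/a)F(s/a) with a=10: L{sin(40t)} = (1/10) · 4/((s/10)² + 16) = (1/10) · 4·100/(s² + 1600) = 40/(s² + 1600)

Final answer: 40/(s² + 1600)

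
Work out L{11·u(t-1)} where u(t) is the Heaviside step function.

L{u(t-a)} = e^(-as)/s. Here a=1, so L{u(t-1)} = e^(-s)/s, and L{11·u(t-1)} = 11·e^(-s)/s

Final answer: 11·e^(-s)/s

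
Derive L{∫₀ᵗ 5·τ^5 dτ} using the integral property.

L{∫₀ᵗ f(τ)dτ} = F(s)/s with f(t) = 5t^5. F(s) = 600/s^6, so L{∫₀ᵗ 5·τ^5 dτ} = (600/s^6)/s = 600/s^7. (Check: ∫₀ᵗ 5·τ^5 dτ = 5t^6/6.)

Final answer: 600/s^7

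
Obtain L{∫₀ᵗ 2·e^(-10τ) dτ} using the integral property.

L{∫₀ᵗ f(τ)dτ} = F(s)/s with F(s) = 2/(s+10), so L{∫₀ᵗ 2·e^(-10τ) dτ} = 2/(s(s+10))

Final answer: 2/(s(s+10))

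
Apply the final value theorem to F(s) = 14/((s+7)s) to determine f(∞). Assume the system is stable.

f(∞) = lim_{s→0} sF(s) = lim_{s→0} 14/(s+7) = 2

Final answer: 2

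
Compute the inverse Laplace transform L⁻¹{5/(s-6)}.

L⁻¹{1/(s-a)} = e^(at), so L⁻¹{1/(s-6)} = e^(6t), and L⁻¹{5/(s-6)} = 5·e^(6t)

Final answer: 5·e^(6t)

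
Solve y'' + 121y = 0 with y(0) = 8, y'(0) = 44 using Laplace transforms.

L{y''} + 121L{y} = 0. s²Y - 8s - 44 + 121Y = 0. Y(s² + 121) = 8s + 44. Y = (8s + 44)/(s² + 121). Inverting: y(t) = 8cos(11t) + 4sin(11t)

Final answer: y(t) = 8cos(11t) + 4sin(11t)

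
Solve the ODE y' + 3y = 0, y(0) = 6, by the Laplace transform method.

L{y'} + 3L{y} = 0. sY - 6 + 3Y = 0. Y(s+3) = 6. Y = 6/(s+3)

Final answer: y(t) = 6e^(-3t)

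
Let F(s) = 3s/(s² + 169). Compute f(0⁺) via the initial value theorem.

f(0⁺) = lim_{s→∞} s·3s/(s² + 169) = lim_{s→∞} 3s²/(s² + 169) = 3

Final answer: 3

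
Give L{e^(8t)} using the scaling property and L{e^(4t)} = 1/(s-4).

Using L{f(at)} = (1/a)F(s/a) with a=2 and f(t) = e^(4t): L{e^(8t)} = (1/2) · 1/((s/2)-4) = (1/2) · 2/(s-8) = 1/(s-8)

Final answer: 1/(s-8)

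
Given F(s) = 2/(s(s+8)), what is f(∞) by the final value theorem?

f(∞) = lim_{s→0} s·2/(s(s+8)) = lim_{s→0} 2/(s+8) = 2/8 = 1/4

Final answer: 1/4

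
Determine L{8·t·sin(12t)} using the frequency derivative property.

L{sin(12t)} = 12/(s² + 144). By L{t·f(t)} = -F'(s): -d/ds[12/(s² + 144)] = -(12)·(-2s)/(s² + 144)² = 24s/(s² + 144)². Then L{8·t·sin(12t)} = 8·24s/(s² + 144)² = 192s/(s² + 144)²

Final answer: 192s/(s² + 144)²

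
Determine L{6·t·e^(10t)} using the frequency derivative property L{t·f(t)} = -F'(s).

L{e^(10t)} = 1/(s-10). By frequency derivative: L{t·e^(10t)} = -d/ds[1/(s-10)] = -(-1)/(s-10)² = 1/(s-10)². Then L{6·t·e^(10t)} = 6·1/(s-10)² = 6/(s-10)²

Final answer: 6/(s-10)²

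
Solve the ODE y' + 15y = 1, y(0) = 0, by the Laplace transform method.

sY + 15Y = 1/s. Y = 1/(s(s+15)). Partial fractions: Y = 1/15/s - 1/15/(s+15)

Final answer: y(t) = 1/15(1 - e^(-15t))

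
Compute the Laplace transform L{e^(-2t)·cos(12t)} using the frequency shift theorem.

Frequency shift: L{e^(at)f(t)} = F(s-a). L{e^(-2t)·cos(12t)} = (s+2)/((s+2)² + 144)

Final answer: (s+2)/((s+2)² + 144)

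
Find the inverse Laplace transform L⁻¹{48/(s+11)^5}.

L⁻¹{n!/(s-a)^(n+1)} = t^n·e^(at) with n=4, a=-11. So L⁻¹{24/(s+11)^5} = t^4·e^(-11t), and L⁻¹{48/(s+11)^5} = (48/24)·t^4·e^(-11t) = 2·t^4·e^(-11t)

Final answer: 2·t^4·e^(-11t)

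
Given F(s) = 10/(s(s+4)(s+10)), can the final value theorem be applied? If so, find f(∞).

Poles of sF(s) = 10/((s+4)(s+10)) are at s = -4 and s = -10, both in the left half-plane. Theorem applies. f(∞) = lim_{s→0} sF(s) = 10/(4·10) = 1/4

Final answer: 1/4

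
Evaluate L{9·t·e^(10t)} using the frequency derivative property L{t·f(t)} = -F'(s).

L{e^(10t)} = 1/(s-10). By frequency derivative: L{t·e^(10t)} = -d/ds[1/(s-10)] = -(-1)/(s-10)² = 1/(s-10)². Then L{9·t·e^(10t)} = 9·1/(s-10)² = 9/(s-10)²

Final answer: 9/(s-10)²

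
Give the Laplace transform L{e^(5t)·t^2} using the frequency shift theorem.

L{e^(at)·t^n} = n!/(s-a)^(n+1), so L{e^(5t)·t^2} = 2/(s-5)^3

Final answer: 2/(s-5)^3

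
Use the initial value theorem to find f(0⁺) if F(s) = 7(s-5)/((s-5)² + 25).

f(0⁺) = lim_{s→∞} sF(s) = lim_{s→∞} 7s(s-5)/((s-5)² + 25) = 7

Final answer: 7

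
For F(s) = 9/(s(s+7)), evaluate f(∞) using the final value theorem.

f(∞) = lim_{s→0} s·9/(s(s+7)) = lim_{s→0} 9/(s+7) = 9/7 = 9/7

Final answer: 9/7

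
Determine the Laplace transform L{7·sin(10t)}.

L{sin(ωt)} = ω/(s² + ω²), so L{sin(10t)} = 10/(s² + 100). Then L{7·sin(10t)} = 7·10/(s² + 100) = 70/(s² + 100)

Final answer: 70/(s² + 100)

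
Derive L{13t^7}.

L{t^n} = n!/s^(n+1). So L{13t^7} = 13·7!/s^8 = 65520/s^8

Final answer: 65520/s^8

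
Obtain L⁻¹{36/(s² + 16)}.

This is the form c·a/(s² + a²) with a = 4, c = 9. L⁻¹ = 9·sin(4t)

Final answer: 9·sin(4t)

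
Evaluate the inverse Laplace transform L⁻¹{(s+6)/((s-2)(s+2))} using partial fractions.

Using partial fractions, f(t) = (8e^(2t) - 4e^(-2t))/4

Final answer: (8e^(2t) - 4e^(-2t))/4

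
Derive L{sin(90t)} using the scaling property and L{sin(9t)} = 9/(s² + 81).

Using L{f(at)} = (1/a)F(s/a) with a=10: L{sin(90t)} = (1/10) · 9/((s/10)² + 81) = (1/10) · 9·100/(s² + 8100) = 90/(s² + 8100)

Final answer: 90/(s² + 8100)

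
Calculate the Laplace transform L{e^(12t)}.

L{e^(at)} = 1/(s-a), so L{e^(12t)} = 1/(s-12)

Final answer: 1/(s-12)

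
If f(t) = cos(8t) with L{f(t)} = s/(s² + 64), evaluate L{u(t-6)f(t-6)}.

Time shift theorem: L{u(t-a)f(t-a)} = e^(-as)F(s). Here a=6, F(s) = s/(s² + 64), so L{u(t-6)f(t-6)} = e^(-6s)·s/(s² + 64)

Final answer: e^(-6s)·s/(s² + 64)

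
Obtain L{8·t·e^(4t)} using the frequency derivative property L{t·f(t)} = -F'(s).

L{e^(4t)} = 1/(s-4). By frequency derivative: L{t·e^(4t)} = -d/ds[1/(s-4)] = -(-1)/(s-4)² = 1/(s-4)². Then L{8·t·e^(4t)} = 8·1/(s-4)² = 8/(s-4)²

Final answer: 8/(s-4)²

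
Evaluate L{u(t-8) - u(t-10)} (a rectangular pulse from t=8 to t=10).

L{u(t-a)} = e^(-as)/s. L{u(t-8) - u(t-10)} = (e^(-8s) - e^(-10s))/s

Final answer: (e^(-8s) - e^(-10s))/s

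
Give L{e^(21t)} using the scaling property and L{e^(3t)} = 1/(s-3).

Using L{f(at)} = (1/a)F(s/a) with a=7 and f(t) = e^(3t): L{e^(21t)} = (1/7) · 1/((s/7)-3) = (1/7) · 7/(s-21) = 1/(s-21)

Final answer: 1/(s-21)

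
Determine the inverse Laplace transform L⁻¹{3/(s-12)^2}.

L⁻¹{n!/(s-a)^(n+1)} = t^n·e^(at) with n=1, a=12. So L⁻¹{1/(s-12)^2} = t·e^(12t), and L⁻¹{3/(s-12)^2} = (3/1)·t·e^(12t) = 3·t·e^(12t)

Final answer: 3·t·e^(12t)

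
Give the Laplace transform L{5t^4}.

L{5t^4} = 5 · L{t^4} = 5 · 24/s^5 = 120/s^5

Final answer: 120/s^5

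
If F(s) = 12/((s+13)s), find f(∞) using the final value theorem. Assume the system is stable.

f(∞) = lim_{s→0} sF(s) = lim_{s→0} 12/(s+13) = 12/13

Final answer: 12/13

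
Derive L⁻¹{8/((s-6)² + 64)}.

Form: b/((s-a)² + b²) → e^(at)sin(bt). With a=6, b=8

Final answer: e^(6t)·sin(8t)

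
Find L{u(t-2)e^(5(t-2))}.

u(t-a)f(t-a) with f(t)=e^(5t). L{e^(5t)} = 1/(s-5). By time shift: e^(-2s)/(s-5)

Final answer: e^(-2s)/(s-5)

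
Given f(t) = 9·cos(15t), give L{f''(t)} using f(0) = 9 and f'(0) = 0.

F(s) = 9s/(s² + 225). L{f''(t)} = s²F(s) - sf(0) - f'(0) = 9s³/(s² + 225) - 9s = (9s³ - 9s(s² + 225))/(s² + 225) = -2025s/(s² + 225)

Final answer: -2025s/(s² + 225)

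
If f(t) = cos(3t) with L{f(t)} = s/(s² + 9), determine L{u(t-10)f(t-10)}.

Time shift theorem: L{u(t-a)f(t-a)} = e^(-as)F(s). Here a=10, F(s) = s/(s² + 9), so L{u(t-10)f(t-10)} = e^(-10s)·s/(s² + 9)

Final answer: e^(-10s)·s/(s² + 9)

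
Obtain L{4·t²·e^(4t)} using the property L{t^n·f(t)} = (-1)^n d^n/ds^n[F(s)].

L{e^(4t)} = 1/(s-4). d/ds[1/(s-4)] = -1/(s-4)². d²/ds²[1/(s-4)] = 2/(s-4)³. So L{t²·e^(4t)} = (-1)² · 2/(s-4)³ = 2/(s-4)³. Then L{4·t²·e^(4t)} = 4·2/(s-4)³ = 8/(s-4)³

Final answer: 8/(s-4)³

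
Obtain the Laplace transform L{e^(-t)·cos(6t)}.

L{e^(at)·cos(ωt)} = (s-a)/((s-a)² + ω²), so L{e^(-t)·cos(6t)} = (s+1)/((s+1)² + 36)

Final answer: (s+1)/((s+1)² + 36)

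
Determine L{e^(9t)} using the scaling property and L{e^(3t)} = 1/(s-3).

Using L{f(at)} = (1/a)F(s/a) with a=3 and f(t) = e^(3t): L{e^(9t)} = (1/3) · 1/((s/3)-3) = (1/3) · 3/(s-9) = 1/(s-9)

Final answer: 1/(s-9)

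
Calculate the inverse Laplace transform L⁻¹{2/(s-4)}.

L⁻¹{1/(s-a)} = e^(at), so L⁻¹{1/(s-4)} = e^(4t), and L⁻¹{2/(s-4)} = 2·e^(4t)

Final answer: 2·e^(4t)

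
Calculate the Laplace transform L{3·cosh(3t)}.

L{cosh(ωt)} = s/(s² - ω²), so L{cosh(3t)} = s/(s² - 9). Then L{3·cosh(3t)} = 3·s/(s² - 9) = 3s/(s² - 9)

Final answer: 3s/(s² - 9)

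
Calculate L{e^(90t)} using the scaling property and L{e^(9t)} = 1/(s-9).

Using L{f(at)} = (1/a)F(s/a) with a=10 and f(t) = e^(9t): L{e^(90t)} = (1/10) · 1/((s/10)-9) = (1/10) · 10/(s-90) = 1/(s-90)

Final answer: 1/(s-90)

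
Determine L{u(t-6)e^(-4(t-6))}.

u(t-a)f(t-a) with f(t)=e^(-4t). L{e^(-4t)} = 1/(s+4). By time shift: e^(-6s)/(s+4)

Final answer: e^(-6s)/(s+4)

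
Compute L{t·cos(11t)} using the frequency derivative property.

L{cos(11t)} = s/(s² + 121). Derivative: d/ds[s/(s² + 121)] = [(s² + 121) - s·2s]/(s² + 121)² = (121 - s²)/(s² + 121)². So L{t·cos(11t)} = -F'(s) = (s² - 121)/(s² + 121)²

Final answer: (s² - 121)/(s² + 121)²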